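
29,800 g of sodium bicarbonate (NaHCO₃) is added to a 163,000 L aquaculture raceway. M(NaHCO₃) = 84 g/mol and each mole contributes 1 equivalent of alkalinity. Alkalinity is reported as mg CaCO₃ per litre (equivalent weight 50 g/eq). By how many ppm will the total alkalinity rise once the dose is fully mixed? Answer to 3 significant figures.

109 ppm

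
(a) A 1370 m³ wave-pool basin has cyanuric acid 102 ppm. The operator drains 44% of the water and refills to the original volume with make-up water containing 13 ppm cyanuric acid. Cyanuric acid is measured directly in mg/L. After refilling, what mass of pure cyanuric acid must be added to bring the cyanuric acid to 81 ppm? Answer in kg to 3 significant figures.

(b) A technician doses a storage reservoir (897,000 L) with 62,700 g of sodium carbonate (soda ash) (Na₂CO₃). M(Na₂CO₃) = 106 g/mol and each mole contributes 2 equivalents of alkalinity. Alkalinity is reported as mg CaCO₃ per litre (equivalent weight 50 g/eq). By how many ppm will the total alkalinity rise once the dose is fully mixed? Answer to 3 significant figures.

(a) 24.9 kg; (b) 65.9 ppm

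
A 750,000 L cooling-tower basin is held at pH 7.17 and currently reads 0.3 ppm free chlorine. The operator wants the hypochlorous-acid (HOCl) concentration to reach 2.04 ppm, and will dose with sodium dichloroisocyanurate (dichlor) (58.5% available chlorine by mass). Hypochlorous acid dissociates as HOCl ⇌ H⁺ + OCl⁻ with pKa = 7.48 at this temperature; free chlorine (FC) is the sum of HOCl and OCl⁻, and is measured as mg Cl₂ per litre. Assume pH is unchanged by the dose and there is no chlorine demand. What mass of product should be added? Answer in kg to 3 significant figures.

[OCl⁻]/[HOCl] = 10^(pH − pKa) = 10^(7.17 − 7.48) = 0.4898; fraction as HOCl = 1/(1 + 0.4898) = 0.6712.
Free chlorine required for 2.04 ppm HOCl: 2.04 / 0.6712 = 3.039 ppm.
FC to add: 3.039 − 0.3 = 2.739 mg/L as Cl₂.
Cl₂ equivalent: 2.739 mg/L × 750,000 L = 2054 g.
Product at 58.5% available Cl: 2054 / 0.585 = 3512 g.

3.51 kg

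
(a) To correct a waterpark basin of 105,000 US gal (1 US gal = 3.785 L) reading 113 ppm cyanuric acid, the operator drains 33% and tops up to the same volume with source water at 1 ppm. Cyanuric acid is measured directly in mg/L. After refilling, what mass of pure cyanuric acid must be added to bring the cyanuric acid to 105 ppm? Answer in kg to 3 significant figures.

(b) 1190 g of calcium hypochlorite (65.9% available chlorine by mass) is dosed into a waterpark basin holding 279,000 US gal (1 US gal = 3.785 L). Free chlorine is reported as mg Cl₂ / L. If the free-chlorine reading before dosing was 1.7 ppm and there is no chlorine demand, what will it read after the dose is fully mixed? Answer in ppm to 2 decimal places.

(a) 11.5 kg; (b) 2.44 ppm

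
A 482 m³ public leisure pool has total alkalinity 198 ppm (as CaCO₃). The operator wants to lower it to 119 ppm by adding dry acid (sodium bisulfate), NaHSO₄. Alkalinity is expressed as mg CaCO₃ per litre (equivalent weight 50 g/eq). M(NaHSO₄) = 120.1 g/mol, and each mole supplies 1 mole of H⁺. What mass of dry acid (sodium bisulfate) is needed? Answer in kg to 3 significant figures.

91.5 kg

Volume: 482 m³ = 482,000 L.
Alkalinity to neutralize: (198 − 119) = 79 mg/L as CaCO₃ × 482,000 L = 38,080 g as CaCO₃.
Equivalents of H⁺ required: 38,080 ÷ 50 g/eq = 761.6 eq = 761.6 mol NaHSO₄.
Mass of NaHSO₄: 761.6 × 120.1 = 91,460 g.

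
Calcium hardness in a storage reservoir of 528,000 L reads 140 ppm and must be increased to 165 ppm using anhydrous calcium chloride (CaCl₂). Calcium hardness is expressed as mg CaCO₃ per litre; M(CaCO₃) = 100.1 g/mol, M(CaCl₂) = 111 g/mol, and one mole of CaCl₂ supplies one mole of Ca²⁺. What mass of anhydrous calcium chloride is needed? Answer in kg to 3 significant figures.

14.6 kg

Hardness to add: (165 − 140) = 25 mg/L as CaCO₃ × 528,000 L = 13,200 g as CaCO₃.
Moles of Ca²⁺ (1 mol Ca²⁺ ≡ 1 mol CaCO₃): 13,200 / 100.1 g/mol = 131.9 mol.
Mass of CaCl₂: 131.9 × 111 = 14,640 g.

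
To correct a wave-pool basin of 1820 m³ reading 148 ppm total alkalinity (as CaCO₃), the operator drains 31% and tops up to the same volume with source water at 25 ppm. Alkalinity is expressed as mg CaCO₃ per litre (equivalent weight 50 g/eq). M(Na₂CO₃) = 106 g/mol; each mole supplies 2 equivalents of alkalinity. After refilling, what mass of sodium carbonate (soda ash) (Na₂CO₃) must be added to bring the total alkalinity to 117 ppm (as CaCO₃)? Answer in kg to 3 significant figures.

13.8 kg

Volume: 1820 m³ = 1,820,000 L.
After draining 31% and refilling: 148 × 0.69 + 25 × 0.31 = 109.87 ppm.
Deficit to target: 117 − 109.87 = 7.13 mg/L.
As CaCO₃: 7.13 mg/L × 1,820,000 L = 12,980 g; ÷ 50 g/eq ÷ 2 = 129.8 mol Na₂CO₃.
Mass: 129.8 × 106 = 13,760 g.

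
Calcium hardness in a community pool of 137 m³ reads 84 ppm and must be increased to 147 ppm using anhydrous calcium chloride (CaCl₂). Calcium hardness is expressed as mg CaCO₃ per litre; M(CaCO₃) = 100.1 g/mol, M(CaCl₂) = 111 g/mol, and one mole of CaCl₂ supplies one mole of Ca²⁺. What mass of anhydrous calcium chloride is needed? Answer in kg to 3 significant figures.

Volume: 137 m³ = 137,000 L.
Hardness to add: (147 − 84) = 63 mg/L as CaCO₃ × 137,000 L = 8631 g as CaCO₃.
Moles of Ca²⁺ (1 mol Ca²⁺ ≡ 1 mol CaCO₃): 8631 / 100.1 g/mol = 86.22 mol.
Mass of CaCl₂: 86.22 × 111 = 9571 g.

9.57 kg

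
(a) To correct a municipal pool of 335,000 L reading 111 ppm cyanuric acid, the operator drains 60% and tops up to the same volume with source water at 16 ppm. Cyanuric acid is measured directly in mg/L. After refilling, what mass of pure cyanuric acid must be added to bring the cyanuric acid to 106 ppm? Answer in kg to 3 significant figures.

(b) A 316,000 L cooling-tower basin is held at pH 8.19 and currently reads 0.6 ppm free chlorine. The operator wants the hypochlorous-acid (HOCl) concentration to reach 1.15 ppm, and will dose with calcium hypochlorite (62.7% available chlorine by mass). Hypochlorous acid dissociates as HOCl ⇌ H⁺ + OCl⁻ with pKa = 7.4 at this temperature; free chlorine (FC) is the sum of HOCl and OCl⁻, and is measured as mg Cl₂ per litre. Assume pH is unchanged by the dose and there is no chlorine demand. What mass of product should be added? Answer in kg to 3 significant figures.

(a) After draining 60% and refilling: 111 × 0.40 + 16 × 0.60 = 54 ppm.
(a) Deficit to target: 106 − 54 = 52 mg/L.
(a) Mass: 52 mg/L × 335,000 L = 17,420 g cyanuric acid.

(b) [OCl⁻]/[HOCl] = 10^(pH − pKa) = 10^(8.19 − 7.4) = 6.166; fraction as HOCl = 1/(1 + 6.166) = 0.1395.
(b) Free chlorine required for 1.15 ppm HOCl: 1.15 / 0.1395 = 8.241 ppm.
(b) FC to add: 8.241 − 0.6 = 7.641 mg/L as Cl₂.
(b) Cl₂ equivalent: 7.641 mg/L × 316,000 L = 2415 g.
(b) Product at 62.7% available Cl: 2415 / 0.627 = 3851 g.

(a) 17.4 kg; (b) 3.85 kg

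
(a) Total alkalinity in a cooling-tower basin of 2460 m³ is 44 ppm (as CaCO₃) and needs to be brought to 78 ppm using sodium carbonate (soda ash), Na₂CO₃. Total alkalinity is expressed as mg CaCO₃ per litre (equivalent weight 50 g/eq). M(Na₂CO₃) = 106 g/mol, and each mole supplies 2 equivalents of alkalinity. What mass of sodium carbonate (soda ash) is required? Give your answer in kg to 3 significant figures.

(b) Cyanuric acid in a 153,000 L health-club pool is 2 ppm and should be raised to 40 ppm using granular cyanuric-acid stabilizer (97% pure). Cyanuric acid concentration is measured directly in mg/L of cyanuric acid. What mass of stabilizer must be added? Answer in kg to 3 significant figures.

(a) 88.7 kg; (b) 5.99 kg

(a) Volume: 2460 m³ = 2,460,000 L.
(a) Alkalinity to add: (78 − 44) = 34 mg/L as CaCO₃ × 2,460,000 L = 83,640 g as CaCO₃.
(a) Equivalents: 83,640 g ÷ 50 g/eq = 1673 eq.
(a) Each mole of Na₂CO₃ supplies 2 eq, so 1673 / 2 = 836.4 mol.
(a) Mass: 836.4 mol × 106 g/mol = 88,660 g.

(b) CYA to add: (40 − 2) = 38 mg/L × 153,000 L = 5814 g cyanuric acid.
(b) At 97% purity: 5814 / 0.97 = 5994 g product.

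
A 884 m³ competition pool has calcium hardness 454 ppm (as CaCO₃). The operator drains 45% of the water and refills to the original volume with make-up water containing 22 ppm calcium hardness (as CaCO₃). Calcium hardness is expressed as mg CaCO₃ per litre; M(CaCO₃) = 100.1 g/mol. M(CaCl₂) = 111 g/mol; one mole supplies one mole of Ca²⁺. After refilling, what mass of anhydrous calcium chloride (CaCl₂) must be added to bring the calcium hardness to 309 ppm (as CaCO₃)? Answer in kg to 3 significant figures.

Volume: 884 m³ = 884,000 L.
After draining 45% and refilling: 454 × 0.55 + 22 × 0.45 = 259.6 ppm.
Deficit to target: 309 − 259.6 = 49.4 mg/L.
As CaCO₃: 49.4 mg/L × 884,000 L = 43,670 g; ÷ 100.1 = 436.3 mol Ca²⁺.
Mass: 436.3 × 111 = 48,420 g.

48.4 kg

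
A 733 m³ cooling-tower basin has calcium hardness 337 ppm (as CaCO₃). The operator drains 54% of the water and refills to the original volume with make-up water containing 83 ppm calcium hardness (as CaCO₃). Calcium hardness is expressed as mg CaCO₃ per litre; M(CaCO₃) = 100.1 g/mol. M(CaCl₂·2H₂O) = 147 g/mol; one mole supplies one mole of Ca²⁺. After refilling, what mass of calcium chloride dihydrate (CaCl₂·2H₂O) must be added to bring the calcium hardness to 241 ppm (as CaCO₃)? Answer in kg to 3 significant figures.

44.3 kg

Volume: 733 m³ = 733,000 L.
After draining 54% and refilling: 337 × 0.46 + 83 × 0.54 = 199.84 ppm.
Deficit to target: 241 − 199.84 = 41.16 mg/L.
As CaCO₃: 41.16 mg/L × 733,000 L = 30,170 g; ÷ 100.1 = 301.4 mol Ca²⁺.
Mass: 301.4 × 147 = 44,310 g.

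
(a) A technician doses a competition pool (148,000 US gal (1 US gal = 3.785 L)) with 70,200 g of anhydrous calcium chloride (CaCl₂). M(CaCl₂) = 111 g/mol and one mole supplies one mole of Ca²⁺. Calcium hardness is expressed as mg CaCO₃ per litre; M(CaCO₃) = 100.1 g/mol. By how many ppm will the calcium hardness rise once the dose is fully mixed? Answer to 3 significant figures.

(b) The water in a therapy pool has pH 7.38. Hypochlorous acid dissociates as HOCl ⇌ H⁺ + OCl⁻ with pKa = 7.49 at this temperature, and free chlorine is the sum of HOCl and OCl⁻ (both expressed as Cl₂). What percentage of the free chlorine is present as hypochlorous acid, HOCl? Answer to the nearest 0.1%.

(a) Volume: 148,000 US gal × 3.785 L/gal = 560,180 L.
(a) Moles of Ca²⁺: 70,200 g ÷ 111 g/mol = 632.4 mol.
(a) As CaCO₃: 632.4 mol × 100.1 g/mol = 63,310 g.
(a) Rise: 63,310 g / 560,180 L × 1000 = 113 mg/L.

(b) [OCl⁻]/[HOCl] = 10^(pH − pKa) = 10^(7.38 − 7.49) = 10^-0.11 = 0.7762.
(b) Fraction as HOCl = 1 / (1 + 0.7762) = 0.563.

(a) 113 ppm; (b) 56.3%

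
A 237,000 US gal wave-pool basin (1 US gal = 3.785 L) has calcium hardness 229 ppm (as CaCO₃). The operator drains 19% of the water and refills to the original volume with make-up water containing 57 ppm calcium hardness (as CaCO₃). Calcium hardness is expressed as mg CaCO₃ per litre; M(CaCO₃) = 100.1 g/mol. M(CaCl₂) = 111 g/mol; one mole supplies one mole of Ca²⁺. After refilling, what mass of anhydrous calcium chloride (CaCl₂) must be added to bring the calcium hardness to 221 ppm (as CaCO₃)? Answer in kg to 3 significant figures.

24.5 kg

Volume: 237,000 US gal × 3.785 L/gal = 897,045 L.
After draining 19% and refilling: 229 × 0.81 + 57 × 0.19 = 196.32 ppm.
Deficit to target: 221 − 196.32 = 24.68 mg/L.
As CaCO₃: 24.68 mg/L × 897,045 L = 22,140 g; ÷ 100.1 = 221.2 mol Ca²⁺.
Mass: 221.2 × 111 = 24,550 g.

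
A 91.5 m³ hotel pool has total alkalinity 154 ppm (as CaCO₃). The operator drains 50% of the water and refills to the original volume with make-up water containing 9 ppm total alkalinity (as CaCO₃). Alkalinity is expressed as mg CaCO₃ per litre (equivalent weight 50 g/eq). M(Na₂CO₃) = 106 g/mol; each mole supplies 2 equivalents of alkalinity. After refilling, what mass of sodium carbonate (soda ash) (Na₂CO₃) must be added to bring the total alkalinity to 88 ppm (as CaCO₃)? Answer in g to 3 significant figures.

630 g

Volume: 91.5 m³ = 91,500 L.
After draining 50% and refilling: 154 × 0.50 + 9 × 0.50 = 81.5 ppm.
Deficit to target: 88 − 81.5 = 6.5 mg/L.
As CaCO₃: 6.5 mg/L × 91,500 L = 594.8 g; ÷ 50 g/eq ÷ 2 = 5.947 mol Na₂CO₃.
Mass: 5.947 × 106 = 630.4 g.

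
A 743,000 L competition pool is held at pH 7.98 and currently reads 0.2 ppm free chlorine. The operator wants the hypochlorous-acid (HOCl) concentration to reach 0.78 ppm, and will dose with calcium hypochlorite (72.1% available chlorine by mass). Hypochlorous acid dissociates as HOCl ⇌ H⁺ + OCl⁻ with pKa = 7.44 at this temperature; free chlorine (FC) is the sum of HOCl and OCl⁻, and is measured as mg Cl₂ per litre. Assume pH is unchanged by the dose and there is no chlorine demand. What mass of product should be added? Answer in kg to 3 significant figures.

[OCl⁻]/[HOCl] = 10^(pH − pKa) = 10^(7.98 − 7.44) = 3.467; fraction as HOCl = 1/(1 + 3.467) = 0.2238.
Free chlorine required for 0.78 ppm HOCl: 0.78 / 0.2238 = 3.485 ppm.
FC to add: 3.485 − 0.2 = 3.285 mg/L as Cl₂.
Cl₂ equivalent: 3.285 mg/L × 743,000 L = 2440 g.
Product at 72.1% available Cl: 2440 / 0.721 = 3385 g.

3.38 kg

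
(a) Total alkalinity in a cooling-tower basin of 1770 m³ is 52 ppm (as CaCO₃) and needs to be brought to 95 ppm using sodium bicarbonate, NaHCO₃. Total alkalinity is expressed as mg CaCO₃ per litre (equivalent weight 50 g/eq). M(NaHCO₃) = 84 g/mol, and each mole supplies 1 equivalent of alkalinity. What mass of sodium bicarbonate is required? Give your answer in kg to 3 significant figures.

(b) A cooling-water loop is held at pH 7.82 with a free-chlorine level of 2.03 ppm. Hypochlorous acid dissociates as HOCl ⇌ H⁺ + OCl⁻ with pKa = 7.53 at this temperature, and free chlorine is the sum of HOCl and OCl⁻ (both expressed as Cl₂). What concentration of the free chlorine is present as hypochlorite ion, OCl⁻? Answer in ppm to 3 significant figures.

(a) Volume: 1770 m³ = 1,770,000 L.
(a) Alkalinity to add: (95 − 52) = 43 mg/L as CaCO₃ × 1,770,000 L = 76,110 g as CaCO₃.
(a) Equivalents: 76,110 g ÷ 50 g/eq = 1522 eq.
(a) NaHCO₃ supplies 1 eq per mole → 1522 mol.
(a) Mass: 1522 mol × 84 g/mol = 127,900 g.

(b) [OCl⁻]/[HOCl] = 10^(pH − pKa) = 10^(7.82 − 7.53) = 10^0.29 = 1.95.
(b) Fraction as HOCl = 1 / (1 + 1.95) = 0.339.
(b) OCl⁻ = (1 − 0.339) × 2.03 ppm = 1.342 ppm.

(a) 128 kg; (b) 1.34 ppm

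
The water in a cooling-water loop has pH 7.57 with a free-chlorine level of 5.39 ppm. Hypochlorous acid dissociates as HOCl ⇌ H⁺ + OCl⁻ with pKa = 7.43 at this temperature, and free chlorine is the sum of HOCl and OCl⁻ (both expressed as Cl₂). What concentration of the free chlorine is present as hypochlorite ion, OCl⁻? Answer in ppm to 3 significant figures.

[OCl⁻]/[HOCl] = 10^(pH − pKa) = 10^(7.57 − 7.43) = 10^0.14 = 1.38.
Fraction as HOCl = 1 / (1 + 1.38) = 0.4201.
OCl⁻ = (1 − 0.4201) × 5.39 ppm = 3.126 ppm.

3.13 ppm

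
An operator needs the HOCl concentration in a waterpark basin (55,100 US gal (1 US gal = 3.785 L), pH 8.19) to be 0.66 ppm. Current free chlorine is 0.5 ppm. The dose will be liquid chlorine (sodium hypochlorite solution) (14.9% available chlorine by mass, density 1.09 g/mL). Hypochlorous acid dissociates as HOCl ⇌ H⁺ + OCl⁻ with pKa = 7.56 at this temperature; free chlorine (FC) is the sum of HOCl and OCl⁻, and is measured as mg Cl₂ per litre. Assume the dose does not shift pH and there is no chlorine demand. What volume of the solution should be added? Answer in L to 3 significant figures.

3.82 L

Volume: 55,100 US gal × 3.785 L/gal = 208,554 L.
[OCl⁻]/[HOCl] = 10^(pH − pKa) = 10^(8.19 − 7.56) = 4.266; fraction as HOCl = 1/(1 + 4.266) = 0.1899.
Free chlorine required for 0.66 ppm HOCl: 0.66 / 0.1899 = 3.475 ppm.
FC to add: 3.475 − 0.5 = 2.975 mg/L as Cl₂.
Cl₂ equivalent: 2.975 mg/L × 208,554 L = 620.5 g.
Product at 14.9% available Cl: 620.5 / 0.149 = 4165 g.
Volume: 4165 g ÷ 1.09 g/mL = 3821 mL.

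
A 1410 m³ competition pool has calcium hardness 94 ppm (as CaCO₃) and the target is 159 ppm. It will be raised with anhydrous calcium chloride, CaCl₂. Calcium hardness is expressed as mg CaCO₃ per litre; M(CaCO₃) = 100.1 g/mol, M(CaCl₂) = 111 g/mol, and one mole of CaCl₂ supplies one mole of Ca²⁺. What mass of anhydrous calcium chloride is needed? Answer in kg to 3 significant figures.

Volume: 1410 m³ = 1,410,000 L.
Hardness to add: (159 − 94) = 65 mg/L as CaCO₃ × 1,410,000 L = 91,650 g as CaCO₃.
Moles of Ca²⁺ (1 mol Ca²⁺ ≡ 1 mol CaCO₃): 91,650 / 100.1 g/mol = 915.6 mol.
Mass of CaCl₂: 915.6 × 111 = 101,600 g.

102 kg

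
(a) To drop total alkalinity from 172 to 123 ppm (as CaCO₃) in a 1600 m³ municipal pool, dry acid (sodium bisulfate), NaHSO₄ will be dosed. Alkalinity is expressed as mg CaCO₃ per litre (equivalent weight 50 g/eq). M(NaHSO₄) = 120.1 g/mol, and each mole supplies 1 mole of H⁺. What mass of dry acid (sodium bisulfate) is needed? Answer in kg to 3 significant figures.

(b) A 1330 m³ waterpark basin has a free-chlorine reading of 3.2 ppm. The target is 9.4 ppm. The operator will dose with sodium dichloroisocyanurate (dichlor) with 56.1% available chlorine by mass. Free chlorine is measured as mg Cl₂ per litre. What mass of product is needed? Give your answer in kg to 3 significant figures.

(a) Volume: 1600 m³ = 1,600,000 L.
(a) Alkalinity to neutralize: (172 − 123) = 49 mg/L as CaCO₃ × 1,600,000 L = 78,400 g as CaCO₃.
(a) Equivalents of H⁺ required: 78,400 ÷ 50 g/eq = 1568 eq = 1568 mol NaHSO₄.
(a) Mass of NaHSO₄: 1568 × 120.1 = 188,300 g.

(b) Volume: 1330 m³ = 1,330,000 L.
(b) Chlorine deficit: 9.4 − 3.2 = 6.2 ppm = 6.2 mg/L as Cl₂.
(b) Cl₂ equivalent needed: 6.2 mg/L × 1,330,000 L = 8,246,000 mg = 8246 g.
(b) Product at 56.1% available chlorine: 8246 / 0.561 = 14,700 g.

(a) 188 kg; (b) 14.7 kg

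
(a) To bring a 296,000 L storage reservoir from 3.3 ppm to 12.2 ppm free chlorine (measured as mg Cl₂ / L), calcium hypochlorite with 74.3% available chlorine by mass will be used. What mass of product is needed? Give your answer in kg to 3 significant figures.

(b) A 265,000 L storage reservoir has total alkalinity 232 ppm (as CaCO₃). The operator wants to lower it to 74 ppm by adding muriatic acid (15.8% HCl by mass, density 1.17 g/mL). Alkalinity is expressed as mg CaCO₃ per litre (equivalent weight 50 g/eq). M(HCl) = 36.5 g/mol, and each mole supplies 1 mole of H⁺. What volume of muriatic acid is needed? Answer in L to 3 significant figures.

(a) Chlorine deficit: 12.2 − 3.3 = 8.9 ppm = 8.9 mg/L as Cl₂.
(a) Cl₂ equivalent needed: 8.9 mg/L × 296,000 L = 2,634,000 mg = 2634 g.
(a) Product at 74.3% available chlorine: 2634 / 0.743 = 3546 g.

(b) Alkalinity to neutralize: (232 − 74) = 158 mg/L as CaCO₃ × 265,000 L = 41,870 g as CaCO₃.
(b) Equivalents of H⁺ required: 41,870 ÷ 50 g/eq = 837.4 eq = 837.4 mol HCl.
(b) Mass of HCl: 837.4 × 36.5 = 30,570 g.
(b) Mass of 15.8% solution: 30,570 / 0.158 = 193,400 g.
(b) Volume: 193,400 g ÷ 1.17 g/mL = 165,300 mL.

(a) 3.55 kg; (b) 165 L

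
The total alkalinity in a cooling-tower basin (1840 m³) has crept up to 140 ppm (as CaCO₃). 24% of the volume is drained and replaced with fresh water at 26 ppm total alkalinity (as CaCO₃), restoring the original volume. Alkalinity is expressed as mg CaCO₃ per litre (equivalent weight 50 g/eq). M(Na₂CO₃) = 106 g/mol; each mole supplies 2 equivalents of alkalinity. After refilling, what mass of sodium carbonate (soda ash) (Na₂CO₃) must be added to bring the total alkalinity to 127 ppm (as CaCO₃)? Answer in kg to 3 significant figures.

28.0 kg

Volume: 1840 m³ = 1,840,000 L.
After draining 24% and refilling: 140 × 0.76 + 26 × 0.24 = 112.64 ppm.
Deficit to target: 127 − 112.64 = 14.36 mg/L.
As CaCO₃: 14.36 mg/L × 1,840,000 L = 26,420 g; ÷ 50 g/eq ÷ 2 = 264.2 mol Na₂CO₃.
Mass: 264.2 × 106 = 28,010 g.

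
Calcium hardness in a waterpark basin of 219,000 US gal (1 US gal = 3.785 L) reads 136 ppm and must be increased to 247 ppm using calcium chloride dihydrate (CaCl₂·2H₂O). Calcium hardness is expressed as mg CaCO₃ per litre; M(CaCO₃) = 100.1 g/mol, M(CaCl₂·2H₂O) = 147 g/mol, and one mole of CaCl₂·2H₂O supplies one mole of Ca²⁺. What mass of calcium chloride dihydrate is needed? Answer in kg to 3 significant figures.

Volume: 219,000 US gal × 3.785 L/gal = 828,915 L.
Hardness to add: (247 − 136) = 111 mg/L as CaCO₃ × 828,915 L = 92,010 g as CaCO₃.
Moles of Ca²⁺ (1 mol Ca²⁺ ≡ 1 mol CaCO₃): 92,010 / 100.1 g/mol = 919.2 mol.
Mass of CaCl₂·2H₂O: 919.2 × 147 = 135,100 g.

135 kg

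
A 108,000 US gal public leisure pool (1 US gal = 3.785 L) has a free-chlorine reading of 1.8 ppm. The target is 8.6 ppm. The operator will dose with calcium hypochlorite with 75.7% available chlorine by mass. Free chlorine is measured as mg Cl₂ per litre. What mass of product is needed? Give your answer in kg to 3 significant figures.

Volume: 108,000 US gal × 3.785 L/gal = 408,780 L.
Chlorine deficit: 8.6 − 1.8 = 6.8 ppm = 6.8 mg/L as Cl₂.
Cl₂ equivalent needed: 6.8 mg/L × 408,780 L = 2,780,000 mg = 2780 g.
Product at 75.7% available chlorine: 2780 / 0.757 = 3672 g.

3.67 kg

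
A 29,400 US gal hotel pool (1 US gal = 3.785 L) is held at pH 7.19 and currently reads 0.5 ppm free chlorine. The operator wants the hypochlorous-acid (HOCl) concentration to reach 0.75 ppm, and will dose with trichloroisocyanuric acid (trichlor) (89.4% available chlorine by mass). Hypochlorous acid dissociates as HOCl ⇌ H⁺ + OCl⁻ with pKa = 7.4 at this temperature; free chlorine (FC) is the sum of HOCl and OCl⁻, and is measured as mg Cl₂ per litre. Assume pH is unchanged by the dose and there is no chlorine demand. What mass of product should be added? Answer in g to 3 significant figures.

Volume: 29,400 US gal × 3.785 L/gal = 111,279 L.
[OCl⁻]/[HOCl] = 10^(pH − pKa) = 10^(7.19 − 7.4) = 0.6166; fraction as HOCl = 1/(1 + 0.6166) = 0.6186.
Free chlorine required for 0.75 ppm HOCl: 0.75 / 0.6186 = 1.212 ppm.
FC to add: 1.212 − 0.5 = 0.7124 mg/L as Cl₂.
Cl₂ equivalent: 0.7124 mg/L × 111,279 L = 79.28 g.
Product at 89.4% available Cl: 79.28 / 0.894 = 88.68 g.

88.7 g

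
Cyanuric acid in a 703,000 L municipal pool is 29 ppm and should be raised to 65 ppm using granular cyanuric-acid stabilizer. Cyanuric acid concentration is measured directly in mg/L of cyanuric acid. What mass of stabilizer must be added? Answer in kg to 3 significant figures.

CYA to add: (65 − 29) = 36 mg/L × 703,000 L = 25,310 g cyanuric acid.

25.3 kg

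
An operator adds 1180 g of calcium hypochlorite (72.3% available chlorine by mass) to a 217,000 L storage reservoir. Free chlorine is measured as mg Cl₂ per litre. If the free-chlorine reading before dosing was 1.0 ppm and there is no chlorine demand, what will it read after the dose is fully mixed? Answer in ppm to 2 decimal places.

4.93 ppm

Available chlorine delivered: 1180 g × 0.723 = 853.1 g as Cl₂.
Concentration rise: 853.1 g / 217,000 L = 3.932 mg/L = 3.93 ppm.
Final FC: 1.0 + 3.93 = 4.93 ppm.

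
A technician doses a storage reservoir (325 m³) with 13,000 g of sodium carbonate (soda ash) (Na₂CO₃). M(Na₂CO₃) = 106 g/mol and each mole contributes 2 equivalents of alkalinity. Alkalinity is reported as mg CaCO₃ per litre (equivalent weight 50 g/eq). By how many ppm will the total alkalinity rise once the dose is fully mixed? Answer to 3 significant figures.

37.7 ppm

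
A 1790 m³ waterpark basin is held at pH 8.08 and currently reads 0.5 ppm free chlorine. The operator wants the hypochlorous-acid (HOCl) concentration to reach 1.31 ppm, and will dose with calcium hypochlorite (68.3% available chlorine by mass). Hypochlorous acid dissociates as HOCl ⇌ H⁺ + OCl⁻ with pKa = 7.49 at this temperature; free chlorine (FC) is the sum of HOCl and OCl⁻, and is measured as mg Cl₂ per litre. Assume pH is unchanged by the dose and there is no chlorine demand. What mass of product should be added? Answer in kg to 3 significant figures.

15.5 kg

Volume: 1790 m³ = 1,790,000 L.
[OCl⁻]/[HOCl] = 10^(pH − pKa) = 10^(8.08 − 7.49) = 3.89; fraction as HOCl = 1/(1 + 3.89) = 0.2045.
Free chlorine required for 1.31 ppm HOCl: 1.31 / 0.2045 = 6.406 ppm.
FC to add: 6.406 − 0.5 = 5.906 mg/L as Cl₂.
Cl₂ equivalent: 5.906 mg/L × 1,790,000 L = 10,570 g.
Product at 68.3% available Cl: 10,570 / 0.683 = 15,480 g.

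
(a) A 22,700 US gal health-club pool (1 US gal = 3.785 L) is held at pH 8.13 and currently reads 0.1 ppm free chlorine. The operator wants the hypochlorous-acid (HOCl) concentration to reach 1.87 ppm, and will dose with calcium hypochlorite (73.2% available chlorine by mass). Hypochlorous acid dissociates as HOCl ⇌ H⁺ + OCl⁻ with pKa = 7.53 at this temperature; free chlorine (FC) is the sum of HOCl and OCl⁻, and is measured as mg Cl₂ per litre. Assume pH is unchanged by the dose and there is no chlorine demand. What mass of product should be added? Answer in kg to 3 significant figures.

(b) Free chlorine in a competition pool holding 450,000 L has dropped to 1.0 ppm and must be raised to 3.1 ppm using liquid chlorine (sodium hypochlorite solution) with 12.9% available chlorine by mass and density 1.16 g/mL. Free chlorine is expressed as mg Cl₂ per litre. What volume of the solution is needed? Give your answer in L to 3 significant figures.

(a) Volume: 22,700 US gal × 3.785 L/gal = 85,920 L.
(a) [OCl⁻]/[HOCl] = 10^(pH − pKa) = 10^(8.13 − 7.53) = 3.981; fraction as HOCl = 1/(1 + 3.981) = 0.2008.
(a) Free chlorine required for 1.87 ppm HOCl: 1.87 / 0.2008 = 9.315 ppm.
(a) FC to add: 9.315 − 0.1 = 9.215 mg/L as Cl₂.
(a) Cl₂ equivalent: 9.215 mg/L × 85,920 L = 791.7 g.
(a) Product at 73.2% available Cl: 791.7 / 0.732 = 1082 g.

(b) Chlorine deficit: 3.1 − 1.0 = 2.1 ppm = 2.1 mg/L as Cl₂.
(b) Cl₂ equivalent needed: 2.1 mg/L × 450,000 L = 945,000 mg = 945 g.
(b) Product at 12.9% available chlorine: 945 / 0.129 = 7326 g.
(b) Volume at density 1.16 g/mL: 7326 g ÷ 1.16 g/mL = 6315 mL.

(a) 1.08 kg; (b) 6.32 L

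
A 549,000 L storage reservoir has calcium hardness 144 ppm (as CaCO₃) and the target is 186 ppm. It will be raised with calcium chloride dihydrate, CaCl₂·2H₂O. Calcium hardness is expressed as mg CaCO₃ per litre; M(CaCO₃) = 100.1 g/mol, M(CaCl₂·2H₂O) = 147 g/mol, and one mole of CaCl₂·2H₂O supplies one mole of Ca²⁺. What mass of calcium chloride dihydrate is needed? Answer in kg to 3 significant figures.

Hardness to add: (186 − 144) = 42 mg/L as CaCO₃ × 549,000 L = 23,060 g as CaCO₃.
Moles of Ca²⁺ (1 mol Ca²⁺ ≡ 1 mol CaCO₃): 23,060 / 100.1 g/mol = 230.3 mol.
Mass of CaCl₂·2H₂O: 230.3 × 147 = 33,860 g.

33.9 kg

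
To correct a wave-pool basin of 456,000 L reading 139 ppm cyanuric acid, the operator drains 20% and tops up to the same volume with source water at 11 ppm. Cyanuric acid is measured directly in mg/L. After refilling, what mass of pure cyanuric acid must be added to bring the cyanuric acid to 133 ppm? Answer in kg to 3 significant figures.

After draining 20% and refilling: 139 × 0.80 + 11 × 0.20 = 113.4 ppm.
Deficit to target: 133 − 113.4 = 19.6 mg/L.
Mass: 19.6 mg/L × 456,000 L = 8938 g cyanuric acid.

8.94 kg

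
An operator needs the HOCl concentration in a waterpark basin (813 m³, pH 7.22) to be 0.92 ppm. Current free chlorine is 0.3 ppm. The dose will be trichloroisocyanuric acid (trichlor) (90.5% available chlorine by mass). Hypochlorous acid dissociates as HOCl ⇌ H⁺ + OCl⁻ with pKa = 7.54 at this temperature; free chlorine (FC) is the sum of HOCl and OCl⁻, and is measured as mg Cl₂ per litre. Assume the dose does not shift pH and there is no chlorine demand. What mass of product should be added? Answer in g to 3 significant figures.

Volume: 813 m³ = 813,000 L.
[OCl⁻]/[HOCl] = 10^(pH − pKa) = 10^(7.22 − 7.54) = 0.4786; fraction as HOCl = 1/(1 + 0.4786) = 0.6763.
Free chlorine required for 0.92 ppm HOCl: 0.92 / 0.6763 = 1.36 ppm.
FC to add: 1.36 − 0.3 = 1.06 mg/L as Cl₂.
Cl₂ equivalent: 1.06 mg/L × 813,000 L = 862.1 g.
Product at 90.5% available Cl: 862.1 / 0.905 = 952.5 g.

953 g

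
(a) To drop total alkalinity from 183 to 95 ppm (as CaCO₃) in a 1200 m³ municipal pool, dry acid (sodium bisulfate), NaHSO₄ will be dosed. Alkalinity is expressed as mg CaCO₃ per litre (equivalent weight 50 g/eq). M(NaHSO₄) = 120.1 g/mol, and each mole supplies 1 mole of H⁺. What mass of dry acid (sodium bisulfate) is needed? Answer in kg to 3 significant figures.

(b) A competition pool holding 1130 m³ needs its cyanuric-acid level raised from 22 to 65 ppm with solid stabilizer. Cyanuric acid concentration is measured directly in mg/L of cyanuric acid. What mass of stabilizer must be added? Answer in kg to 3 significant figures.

(a) 254 kg; (b) 48.6 kg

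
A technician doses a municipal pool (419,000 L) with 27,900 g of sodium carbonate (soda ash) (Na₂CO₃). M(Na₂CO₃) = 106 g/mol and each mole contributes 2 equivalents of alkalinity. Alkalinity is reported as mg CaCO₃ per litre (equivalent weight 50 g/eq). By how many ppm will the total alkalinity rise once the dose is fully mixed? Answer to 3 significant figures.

Moles of Na₂CO₃: 27,900 g ÷ 106 g/mol = 263.2 mol → 526.4 eq of alkalinity.
As CaCO₃: 526.4 eq × 50 g/eq = 26,320 g.
Rise: 26,320 g / 419,000 L × 1000 = 62.82 mg/L.

62.8 ppm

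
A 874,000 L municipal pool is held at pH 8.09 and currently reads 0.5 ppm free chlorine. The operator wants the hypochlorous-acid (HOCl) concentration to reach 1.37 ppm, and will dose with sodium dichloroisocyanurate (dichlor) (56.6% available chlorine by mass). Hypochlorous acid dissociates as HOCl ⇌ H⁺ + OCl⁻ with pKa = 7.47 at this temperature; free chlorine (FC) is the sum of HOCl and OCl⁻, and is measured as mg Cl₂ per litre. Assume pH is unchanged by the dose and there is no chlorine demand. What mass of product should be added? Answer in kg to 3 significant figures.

[OCl⁻]/[HOCl] = 10^(pH − pKa) = 10^(8.09 − 7.47) = 4.169; fraction as HOCl = 1/(1 + 4.169) = 0.1935.
Free chlorine required for 1.37 ppm HOCl: 1.37 / 0.1935 = 7.081 ppm.
FC to add: 7.081 − 0.5 = 6.581 mg/L as Cl₂.
Cl₂ equivalent: 6.581 mg/L × 874,000 L = 5752 g.
Product at 56.6% available Cl: 5752 / 0.566 = 10,160 g.

10.2 kg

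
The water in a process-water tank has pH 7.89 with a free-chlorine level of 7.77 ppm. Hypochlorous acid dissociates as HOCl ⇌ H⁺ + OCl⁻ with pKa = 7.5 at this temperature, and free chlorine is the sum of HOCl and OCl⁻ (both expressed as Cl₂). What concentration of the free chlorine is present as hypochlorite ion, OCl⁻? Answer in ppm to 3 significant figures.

[OCl⁻]/[HOCl] = 10^(pH − pKa) = 10^(7.89 − 7.5) = 10^0.39 = 2.455.
Fraction as HOCl = 1 / (1 + 2.455) = 0.2895.
OCl⁻ = (1 − 0.2895) × 7.77 ppm = 5.521 ppm.

5.52 ppm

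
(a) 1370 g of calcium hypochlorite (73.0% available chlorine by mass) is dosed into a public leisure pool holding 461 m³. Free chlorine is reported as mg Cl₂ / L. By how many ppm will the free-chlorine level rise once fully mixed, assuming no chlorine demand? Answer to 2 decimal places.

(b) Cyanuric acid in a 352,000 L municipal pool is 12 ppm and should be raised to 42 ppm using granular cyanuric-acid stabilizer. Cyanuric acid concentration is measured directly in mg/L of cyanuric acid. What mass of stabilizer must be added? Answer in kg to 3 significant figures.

(a) 2.17 ppm; (b) 10.6 kg

(a) Volume: 461 m³ = 461,000 L.
(a) Available chlorine delivered: 1370 g × 0.73 = 1000 g as Cl₂.
(a) Concentration rise: 1000 g / 461,000 L = 2.169 mg/L = 2.17 ppm.

(b) CYA to add: (42 − 12) = 30 mg/L × 352,000 L = 10,560 g cyanuric acid.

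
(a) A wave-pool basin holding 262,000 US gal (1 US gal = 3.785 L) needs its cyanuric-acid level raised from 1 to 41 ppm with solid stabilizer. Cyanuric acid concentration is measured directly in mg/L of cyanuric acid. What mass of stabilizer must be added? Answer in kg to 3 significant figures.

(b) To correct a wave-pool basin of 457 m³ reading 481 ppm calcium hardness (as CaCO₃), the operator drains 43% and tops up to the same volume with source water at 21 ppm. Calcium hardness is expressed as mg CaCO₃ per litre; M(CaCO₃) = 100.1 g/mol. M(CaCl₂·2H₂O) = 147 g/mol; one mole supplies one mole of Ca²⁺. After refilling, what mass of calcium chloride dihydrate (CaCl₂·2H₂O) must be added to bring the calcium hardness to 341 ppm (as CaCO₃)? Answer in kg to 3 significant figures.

(a) 39.7 kg; (b) 38.8 kg

(a) Volume: 262,000 US gal × 3.785 L/gal = 991,670 L.
(a) CYA to add: (41 − 1) = 40 mg/L × 991,670 L = 39,670 g cyanuric acid.

(b) Volume: 457 m³ = 457,000 L.
(b) After draining 43% and refilling: 481 × 0.57 + 21 × 0.43 = 283.2 ppm.
(b) Deficit to target: 341 − 283.2 = 57.8 mg/L.
(b) As CaCO₃: 57.8 mg/L × 457,000 L = 26,410 g; ÷ 100.1 = 263.9 mol Ca²⁺.
(b) Mass: 263.9 × 147 = 38,790 g.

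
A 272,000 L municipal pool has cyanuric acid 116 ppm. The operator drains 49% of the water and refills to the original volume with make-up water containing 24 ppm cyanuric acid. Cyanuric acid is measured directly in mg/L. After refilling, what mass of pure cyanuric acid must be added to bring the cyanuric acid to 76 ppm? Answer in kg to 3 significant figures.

After draining 49% and refilling: 116 × 0.51 + 24 × 0.49 = 70.92 ppm.
Deficit to target: 76 − 70.92 = 5.08 mg/L.
Mass: 5.08 mg/L × 272,000 L = 1382 g cyanuric acid.

1.38 kg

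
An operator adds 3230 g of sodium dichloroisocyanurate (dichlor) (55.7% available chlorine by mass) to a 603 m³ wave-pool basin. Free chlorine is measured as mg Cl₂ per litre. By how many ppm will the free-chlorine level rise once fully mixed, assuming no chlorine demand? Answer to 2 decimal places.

Volume: 603 m³ = 603,000 L.
Available chlorine delivered: 3230 g × 0.557 = 1799 g as Cl₂.
Concentration rise: 1799 g / 603,000 L = 2.984 mg/L = 2.98 ppm.

2.98 ppm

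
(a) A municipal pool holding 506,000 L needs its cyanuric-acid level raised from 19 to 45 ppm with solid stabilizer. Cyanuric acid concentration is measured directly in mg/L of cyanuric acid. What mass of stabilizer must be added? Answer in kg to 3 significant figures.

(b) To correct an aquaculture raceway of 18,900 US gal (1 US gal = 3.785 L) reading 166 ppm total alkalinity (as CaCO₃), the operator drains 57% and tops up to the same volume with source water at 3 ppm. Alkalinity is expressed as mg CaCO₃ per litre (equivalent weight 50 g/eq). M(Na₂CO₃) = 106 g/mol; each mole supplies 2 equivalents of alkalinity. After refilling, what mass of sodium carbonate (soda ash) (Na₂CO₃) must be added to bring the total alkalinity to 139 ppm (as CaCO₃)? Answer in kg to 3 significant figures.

(a) 13.2 kg; (b) 5.00 kg

(a) CYA to add: (45 − 19) = 26 mg/L × 506,000 L = 13,160 g cyanuric acid.

(b) Volume: 18,900 US gal × 3.785 L/gal = 71,536 L.
(b) After draining 57% and refilling: 166 × 0.43 + 3 × 0.57 = 73.09 ppm.
(b) Deficit to target: 139 − 73.09 = 65.91 mg/L.
(b) As CaCO₃: 65.91 mg/L × 71,536 L = 4715 g; ÷ 50 g/eq ÷ 2 = 47.15 mol Na₂CO₃.
(b) Mass: 47.15 × 106 = 4998 g.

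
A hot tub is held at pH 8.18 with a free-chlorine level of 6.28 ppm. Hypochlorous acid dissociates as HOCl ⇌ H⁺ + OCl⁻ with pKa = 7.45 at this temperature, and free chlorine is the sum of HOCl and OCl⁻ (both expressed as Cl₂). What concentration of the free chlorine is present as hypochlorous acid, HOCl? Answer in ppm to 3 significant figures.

[OCl⁻]/[HOCl] = 10^(pH − pKa) = 10^(8.18 − 7.45) = 10^0.73 = 5.37.
Fraction as HOCl = 1 / (1 + 5.37) = 0.157.
HOCl = 0.157 × 6.28 ppm = 0.9858 ppm.

0.986 ppm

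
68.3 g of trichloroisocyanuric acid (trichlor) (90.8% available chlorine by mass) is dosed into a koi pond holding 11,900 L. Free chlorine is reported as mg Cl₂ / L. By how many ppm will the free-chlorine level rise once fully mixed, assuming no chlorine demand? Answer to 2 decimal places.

5.21 ppm

Available chlorine delivered: 68.3 g × 0.908 = 62.02 g as Cl₂.
Concentration rise: 62.02 g / 11,900 L = 5.211 mg/L = 5.21 ppm.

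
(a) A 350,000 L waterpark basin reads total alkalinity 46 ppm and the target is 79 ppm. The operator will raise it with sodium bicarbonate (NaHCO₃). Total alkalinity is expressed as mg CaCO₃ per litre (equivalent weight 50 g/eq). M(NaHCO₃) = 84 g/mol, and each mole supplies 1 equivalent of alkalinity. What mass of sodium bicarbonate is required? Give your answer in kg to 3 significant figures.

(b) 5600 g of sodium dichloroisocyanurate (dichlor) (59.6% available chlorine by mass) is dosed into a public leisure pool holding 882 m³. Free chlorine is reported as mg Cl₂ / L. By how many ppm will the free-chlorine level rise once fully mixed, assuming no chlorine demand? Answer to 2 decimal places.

(a) Alkalinity to add: (79 − 46) = 33 mg/L as CaCO₃ × 350,000 L = 11,550 g as CaCO₃.
(a) Equivalents: 11,550 g ÷ 50 g/eq = 231 eq.
(a) NaHCO₃ supplies 1 eq per mole → 231 mol.
(a) Mass: 231 mol × 84 g/mol = 19,400 g.

(b) Volume: 882 m³ = 882,000 L.
(b) Available chlorine delivered: 5600 g × 0.596 = 3338 g as Cl₂.
(b) Concentration rise: 3338 g / 882,000 L = 3.784 mg/L = 3.78 ppm.

(a) 19.4 kg; (b) 3.78 ppm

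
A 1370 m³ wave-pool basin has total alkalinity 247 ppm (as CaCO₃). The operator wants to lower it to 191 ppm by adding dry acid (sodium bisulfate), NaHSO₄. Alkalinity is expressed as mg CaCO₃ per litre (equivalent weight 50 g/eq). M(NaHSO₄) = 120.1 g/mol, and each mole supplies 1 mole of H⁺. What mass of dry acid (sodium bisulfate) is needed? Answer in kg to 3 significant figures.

184 kg

Volume: 1370 m³ = 1,370,000 L.
Alkalinity to neutralize: (247 − 191) = 56 mg/L as CaCO₃ × 1,370,000 L = 76,720 g as CaCO₃.
Equivalents of H⁺ required: 76,720 ÷ 50 g/eq = 1534 eq = 1534 mol NaHSO₄.
Mass of NaHSO₄: 1534 × 120.1 = 184,300 g.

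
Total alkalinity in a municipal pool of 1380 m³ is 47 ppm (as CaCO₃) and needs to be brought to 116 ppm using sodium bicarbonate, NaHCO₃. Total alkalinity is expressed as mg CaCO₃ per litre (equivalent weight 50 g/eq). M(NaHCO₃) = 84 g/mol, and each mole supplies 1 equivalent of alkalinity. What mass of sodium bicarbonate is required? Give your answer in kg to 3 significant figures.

160 kg

Volume: 1380 m³ = 1,380,000 L.
Alkalinity to add: (116 − 47) = 69 mg/L as CaCO₃ × 1,380,000 L = 95,220 g as CaCO₃.
Equivalents: 95,220 g ÷ 50 g/eq = 1904 eq.
NaHCO₃ supplies 1 eq per mole → 1904 mol.
Mass: 1904 mol × 84 g/mol = 160,000 g.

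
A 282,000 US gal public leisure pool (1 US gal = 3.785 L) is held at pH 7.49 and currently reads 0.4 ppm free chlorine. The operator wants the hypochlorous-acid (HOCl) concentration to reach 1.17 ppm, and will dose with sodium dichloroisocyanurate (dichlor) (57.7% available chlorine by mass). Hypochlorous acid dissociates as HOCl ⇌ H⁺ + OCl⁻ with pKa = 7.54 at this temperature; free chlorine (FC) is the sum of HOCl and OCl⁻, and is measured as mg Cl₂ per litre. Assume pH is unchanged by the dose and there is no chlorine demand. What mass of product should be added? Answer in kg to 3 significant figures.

3.35 kg

Volume: 282,000 US gal × 3.785 L/gal = 1,067,370 L.
[OCl⁻]/[HOCl] = 10^(pH − pKa) = 10^(7.49 − 7.54) = 0.8913; fraction as HOCl = 1/(1 + 0.8913) = 0.5288.
Free chlorine required for 1.17 ppm HOCl: 1.17 / 0.5288 = 2.213 ppm.
FC to add: 2.213 − 0.4 = 1.813 mg/L as Cl₂.
Cl₂ equivalent: 1.813 mg/L × 1,067,370 L = 1935 g.
Product at 57.7% available Cl: 1935 / 0.577 = 3353 g.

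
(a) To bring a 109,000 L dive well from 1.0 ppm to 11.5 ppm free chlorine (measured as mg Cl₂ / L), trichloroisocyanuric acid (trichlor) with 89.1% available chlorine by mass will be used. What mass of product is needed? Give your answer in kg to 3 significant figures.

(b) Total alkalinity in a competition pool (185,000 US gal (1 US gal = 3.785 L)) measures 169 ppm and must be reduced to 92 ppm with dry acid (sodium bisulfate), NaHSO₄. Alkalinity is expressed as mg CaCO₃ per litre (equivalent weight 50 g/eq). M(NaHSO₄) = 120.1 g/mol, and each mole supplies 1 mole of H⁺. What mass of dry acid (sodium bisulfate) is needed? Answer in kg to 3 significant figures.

(a) Chlorine deficit: 11.5 − 1.0 = 10.5 ppm = 10.5 mg/L as Cl₂.
(a) Cl₂ equivalent needed: 10.5 mg/L × 109,000 L = 1,144,000 mg = 1144 g.
(a) Product at 89.1% available chlorine: 1144 / 0.891 = 1285 g.

(b) Volume: 185,000 US gal × 3.785 L/gal = 700,225 L.
(b) Alkalinity to neutralize: (169 − 92) = 77 mg/L as CaCO₃ × 700,225 L = 53,920 g as CaCO₃.
(b) Equivalents of H⁺ required: 53,920 ÷ 50 g/eq = 1078 eq = 1078 mol NaHSO₄.
(b) Mass of NaHSO₄: 1078 × 120.1 = 129,500 g.

(a) 1.28 kg; (b) 130 kg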